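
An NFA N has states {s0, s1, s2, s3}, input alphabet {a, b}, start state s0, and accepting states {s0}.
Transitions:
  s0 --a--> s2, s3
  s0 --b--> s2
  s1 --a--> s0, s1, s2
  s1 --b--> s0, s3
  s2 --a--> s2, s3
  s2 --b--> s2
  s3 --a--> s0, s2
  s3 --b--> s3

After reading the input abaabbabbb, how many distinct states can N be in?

2

Start: {s0}
read a: {s2, s3}
read b: {s2, s3}
read a: {s0, s2, s3}
read a: {s0, s2, s3}
read b: {s2, s3}
read b: {s2, s3}
read a: {s0, s2, s3}
read b: {s2, s3}
read b: {s2, s3}
read b: {s2, s3}
Final reachable set {s2, s3} has 2 states.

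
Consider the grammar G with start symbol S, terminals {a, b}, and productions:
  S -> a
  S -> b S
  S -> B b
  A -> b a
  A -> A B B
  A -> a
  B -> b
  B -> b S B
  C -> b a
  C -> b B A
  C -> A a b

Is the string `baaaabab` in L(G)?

no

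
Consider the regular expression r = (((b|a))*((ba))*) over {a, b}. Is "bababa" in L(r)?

yes

Split as ε·bababa: ((b|a))* matches ε and ((ba))* matches bababa.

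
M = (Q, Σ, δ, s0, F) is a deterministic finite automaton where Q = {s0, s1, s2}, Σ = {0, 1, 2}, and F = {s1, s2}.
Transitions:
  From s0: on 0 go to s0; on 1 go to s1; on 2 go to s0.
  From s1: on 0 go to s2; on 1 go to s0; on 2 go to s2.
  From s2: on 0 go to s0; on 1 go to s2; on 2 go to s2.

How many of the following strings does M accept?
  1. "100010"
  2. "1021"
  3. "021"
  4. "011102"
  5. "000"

"100010": accepted
"1021": accepted
"021": accepted
"011102": accepted
"000": rejected

4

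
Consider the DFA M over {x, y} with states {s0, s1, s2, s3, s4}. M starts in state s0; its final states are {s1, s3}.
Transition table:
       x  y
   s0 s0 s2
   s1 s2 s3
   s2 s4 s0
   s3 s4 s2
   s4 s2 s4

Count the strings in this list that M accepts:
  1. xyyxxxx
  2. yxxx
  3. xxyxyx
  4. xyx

xyyxxxx: rejected
yxxx: rejected
xxyxyx: rejected
xyx: rejected

0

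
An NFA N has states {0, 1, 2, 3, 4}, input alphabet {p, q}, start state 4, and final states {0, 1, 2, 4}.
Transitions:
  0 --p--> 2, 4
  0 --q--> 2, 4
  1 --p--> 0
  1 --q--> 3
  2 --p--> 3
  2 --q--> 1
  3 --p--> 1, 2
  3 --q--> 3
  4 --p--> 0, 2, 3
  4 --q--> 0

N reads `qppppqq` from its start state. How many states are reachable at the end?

Start: {4}
read q: {0}
read p: {2, 4}
read p: {0, 2, 3}
read p: {1, 2, 3, 4}
read p: {0, 1, 2, 3}
read q: {1, 2, 3, 4}
read q: {0, 1, 3}
Final reachable set {0, 1, 3} has 3 states.

3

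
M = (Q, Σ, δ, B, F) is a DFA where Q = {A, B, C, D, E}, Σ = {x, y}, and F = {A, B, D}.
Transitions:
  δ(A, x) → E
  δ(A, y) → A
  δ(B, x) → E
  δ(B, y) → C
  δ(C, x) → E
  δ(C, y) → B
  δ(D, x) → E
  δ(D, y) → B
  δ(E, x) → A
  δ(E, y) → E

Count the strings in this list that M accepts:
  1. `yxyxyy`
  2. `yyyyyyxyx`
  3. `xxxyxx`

`yxyxyy`: accepted
`yyyyyyxyx`: accepted
`xxxyxx`: rejected

2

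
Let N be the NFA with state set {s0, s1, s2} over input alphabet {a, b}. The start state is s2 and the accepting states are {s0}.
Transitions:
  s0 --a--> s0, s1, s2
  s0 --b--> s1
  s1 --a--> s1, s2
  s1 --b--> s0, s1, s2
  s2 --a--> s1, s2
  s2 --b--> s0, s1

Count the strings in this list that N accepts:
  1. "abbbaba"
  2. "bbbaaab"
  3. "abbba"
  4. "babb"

"abbbaba": accepted
"bbbaaab": accepted
"abbba": accepted
"babb": accepted

4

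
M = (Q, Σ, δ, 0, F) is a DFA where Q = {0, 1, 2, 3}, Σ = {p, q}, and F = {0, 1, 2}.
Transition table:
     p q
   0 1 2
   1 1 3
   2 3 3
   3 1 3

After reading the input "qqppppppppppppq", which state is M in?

0 --q--> 2
2 --q--> 3
3 --p--> 1
1 --p--> 1
1 --p--> 1
1 --p--> 1
1 --p--> 1
1 --p--> 1
1 --p--> 1
1 --p--> 1
1 --p--> 1
1 --p--> 1
1 --p--> 1
1 --p--> 1
1 --q--> 3

3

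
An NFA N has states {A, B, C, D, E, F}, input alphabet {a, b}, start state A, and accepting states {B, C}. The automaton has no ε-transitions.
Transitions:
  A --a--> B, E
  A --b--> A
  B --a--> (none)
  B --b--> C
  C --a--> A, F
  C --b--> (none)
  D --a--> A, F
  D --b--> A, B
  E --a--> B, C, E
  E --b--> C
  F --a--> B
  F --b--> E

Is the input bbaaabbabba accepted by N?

accepted

Start: {A}
read b: {A}
read b: {A}
read a: {B, E}
read a: {B, C, E}
read a: {A, B, C, E, F}
read b: {A, C, E}
read b: {A, C}
read a: {A, B, E, F}
read b: {A, C, E}
read b: {A, C}
read a: {A, B, E, F}
Reachable ∩ accepting = {B} — nonempty.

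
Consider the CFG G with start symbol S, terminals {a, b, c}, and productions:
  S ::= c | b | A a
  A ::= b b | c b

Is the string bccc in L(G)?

no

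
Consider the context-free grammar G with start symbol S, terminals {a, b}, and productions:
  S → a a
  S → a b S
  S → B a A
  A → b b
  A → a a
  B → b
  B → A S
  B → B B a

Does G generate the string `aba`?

no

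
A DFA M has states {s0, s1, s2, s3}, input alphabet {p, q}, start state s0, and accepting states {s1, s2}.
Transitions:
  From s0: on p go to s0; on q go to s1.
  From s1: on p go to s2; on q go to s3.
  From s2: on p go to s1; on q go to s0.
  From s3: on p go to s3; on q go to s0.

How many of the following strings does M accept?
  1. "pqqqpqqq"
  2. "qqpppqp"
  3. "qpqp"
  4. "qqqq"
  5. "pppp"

"pqqqpqqq": rejected
"qqpppqp": rejected
"qpqp": rejected
"qqqq": accepted
"pppp": rejected

1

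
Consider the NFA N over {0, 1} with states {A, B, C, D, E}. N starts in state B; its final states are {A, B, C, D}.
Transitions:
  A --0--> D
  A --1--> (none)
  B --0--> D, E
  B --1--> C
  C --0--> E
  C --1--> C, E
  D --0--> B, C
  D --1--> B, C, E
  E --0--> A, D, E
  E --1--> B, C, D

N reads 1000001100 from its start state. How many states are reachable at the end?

Start: {B}
read 1: {C}
read 0: {E}
read 0: {A, D, E}
read 0: {A, B, C, D, E}
read 0: {A, B, C, D, E}
read 0: {A, B, C, D, E}
read 1: {B, C, D, E}
read 1: {B, C, D, E}
read 0: {A, B, C, D, E}
read 0: {A, B, C, D, E}
Final reachable set {A, B, C, D, E} has 5 states.

5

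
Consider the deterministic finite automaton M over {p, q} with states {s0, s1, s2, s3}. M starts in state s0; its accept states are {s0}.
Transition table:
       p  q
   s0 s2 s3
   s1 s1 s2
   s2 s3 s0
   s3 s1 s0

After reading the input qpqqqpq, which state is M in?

s2

s0 --q--> s3
s3 --p--> s1
s1 --q--> s2
s2 --q--> s0
s0 --q--> s3
s3 --p--> s1
s1 --q--> s2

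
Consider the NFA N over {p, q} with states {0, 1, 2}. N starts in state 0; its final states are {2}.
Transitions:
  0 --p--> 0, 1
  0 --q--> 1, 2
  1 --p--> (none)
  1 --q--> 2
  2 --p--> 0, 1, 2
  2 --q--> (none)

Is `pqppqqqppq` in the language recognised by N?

rejected

Start: {0}
read p: {0, 1}
read q: {1, 2}
read p: {0, 1, 2}
read p: {0, 1, 2}
read q: {1, 2}
read q: {2}
read q: {}
The reachable set is empty and stays empty for the remaining 3 symbols.
Reachable ∩ accepting = {} — empty.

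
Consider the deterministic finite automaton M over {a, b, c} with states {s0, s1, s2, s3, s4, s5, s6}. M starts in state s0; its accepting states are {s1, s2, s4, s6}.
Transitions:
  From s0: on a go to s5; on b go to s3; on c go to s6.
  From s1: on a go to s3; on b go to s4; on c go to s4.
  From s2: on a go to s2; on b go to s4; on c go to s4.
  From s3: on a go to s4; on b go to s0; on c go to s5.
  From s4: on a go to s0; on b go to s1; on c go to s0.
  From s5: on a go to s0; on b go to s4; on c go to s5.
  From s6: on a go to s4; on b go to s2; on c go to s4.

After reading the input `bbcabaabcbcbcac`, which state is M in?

s0 --b--> s3
s3 --b--> s0
s0 --c--> s6
s6 --a--> s4
s4 --b--> s1
s1 --a--> s3
s3 --a--> s4
s4 --b--> s1
s1 --c--> s4
s4 --b--> s1
s1 --c--> s4
s4 --b--> s1
s1 --c--> s4
s4 --a--> s0
s0 --c--> s6

s6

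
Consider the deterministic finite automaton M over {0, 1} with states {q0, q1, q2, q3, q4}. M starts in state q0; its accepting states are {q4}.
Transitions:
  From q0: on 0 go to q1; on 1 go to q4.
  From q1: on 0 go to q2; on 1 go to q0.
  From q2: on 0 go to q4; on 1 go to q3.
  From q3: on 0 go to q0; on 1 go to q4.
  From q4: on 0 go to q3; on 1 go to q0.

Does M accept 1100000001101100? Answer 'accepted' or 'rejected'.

rejected

q0 --1--> q4
q4 --1--> q0
q0 --0--> q1
q1 --0--> q2
q2 --0--> q4
q4 --0--> q3
q3 --0--> q0
q0 --0--> q1
q1 --0--> q2
q2 --1--> q3
q3 --1--> q4
q4 --0--> q3
q3 --1--> q4
q4 --1--> q0
q0 --0--> q1
q1 --0--> q2
End in state q2, which is not an accepting state.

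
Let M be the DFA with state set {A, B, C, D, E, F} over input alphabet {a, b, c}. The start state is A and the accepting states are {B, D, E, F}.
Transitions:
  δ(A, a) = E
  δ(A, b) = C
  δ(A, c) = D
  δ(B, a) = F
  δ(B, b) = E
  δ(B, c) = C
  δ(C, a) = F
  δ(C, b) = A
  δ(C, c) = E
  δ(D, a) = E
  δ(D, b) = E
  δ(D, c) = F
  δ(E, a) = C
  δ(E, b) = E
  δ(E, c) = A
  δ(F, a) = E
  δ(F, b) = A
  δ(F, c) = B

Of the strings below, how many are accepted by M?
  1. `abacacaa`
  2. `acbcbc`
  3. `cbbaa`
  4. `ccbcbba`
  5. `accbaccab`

3

`abacacaa`: accepted
`acbcbc`: rejected
`cbbaa`: accepted
`ccbcbba`: rejected
`accbaccab`: accepted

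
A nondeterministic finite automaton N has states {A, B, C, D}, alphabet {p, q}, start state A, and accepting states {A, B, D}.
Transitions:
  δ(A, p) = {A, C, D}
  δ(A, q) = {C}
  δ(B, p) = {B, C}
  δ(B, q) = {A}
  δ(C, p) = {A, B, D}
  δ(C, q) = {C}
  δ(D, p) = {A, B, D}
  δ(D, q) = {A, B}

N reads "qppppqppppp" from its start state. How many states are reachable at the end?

4

Start: {A}
read q: {C}
read p: {A, B, D}
read p: {A, B, C, D}
read p: {A, B, C, D}
read p: {A, B, C, D}
read q: {A, B, C}
read p: {A, B, C, D}
read p: {A, B, C, D}
read p: {A, B, C, D}
read p: {A, B, C, D}
read p: {A, B, C, D}
Final reachable set {A, B, C, D} has 4 states.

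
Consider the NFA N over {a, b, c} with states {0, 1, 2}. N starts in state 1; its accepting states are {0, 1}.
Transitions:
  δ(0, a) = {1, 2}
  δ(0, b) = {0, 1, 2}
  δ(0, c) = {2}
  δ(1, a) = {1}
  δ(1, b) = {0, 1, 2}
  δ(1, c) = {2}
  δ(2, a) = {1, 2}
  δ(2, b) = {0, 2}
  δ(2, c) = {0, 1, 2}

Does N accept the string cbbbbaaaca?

Start: {1}
read c: {2}
read b: {0, 2}
read b: {0, 1, 2}
read b: {0, 1, 2}
read b: {0, 1, 2}
read a: {1, 2}
read a: {1, 2}
read a: {1, 2}
read c: {0, 1, 2}
read a: {1, 2}
Reachable ∩ accepting = {1} — nonempty.

accepted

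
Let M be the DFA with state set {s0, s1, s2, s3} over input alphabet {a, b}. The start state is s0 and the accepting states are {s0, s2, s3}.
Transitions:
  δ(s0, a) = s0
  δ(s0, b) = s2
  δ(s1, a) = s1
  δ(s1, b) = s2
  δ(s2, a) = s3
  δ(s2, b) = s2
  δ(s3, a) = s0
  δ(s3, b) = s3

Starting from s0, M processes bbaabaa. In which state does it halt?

s0 --b--> s2
s2 --b--> s2
s2 --a--> s3
s3 --a--> s0
s0 --b--> s2
s2 --a--> s3
s3 --a--> s0

s0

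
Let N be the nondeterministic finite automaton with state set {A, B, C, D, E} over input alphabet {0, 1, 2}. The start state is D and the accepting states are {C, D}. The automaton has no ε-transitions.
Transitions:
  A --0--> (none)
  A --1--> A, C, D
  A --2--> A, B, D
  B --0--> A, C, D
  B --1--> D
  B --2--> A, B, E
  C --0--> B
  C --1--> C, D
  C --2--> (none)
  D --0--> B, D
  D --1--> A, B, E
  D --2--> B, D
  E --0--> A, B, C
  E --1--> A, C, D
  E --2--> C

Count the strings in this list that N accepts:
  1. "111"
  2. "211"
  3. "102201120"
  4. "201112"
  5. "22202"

5

"111": accepted
"211": accepted
"102201120": accepted
"201112": accepted
"22202": accepted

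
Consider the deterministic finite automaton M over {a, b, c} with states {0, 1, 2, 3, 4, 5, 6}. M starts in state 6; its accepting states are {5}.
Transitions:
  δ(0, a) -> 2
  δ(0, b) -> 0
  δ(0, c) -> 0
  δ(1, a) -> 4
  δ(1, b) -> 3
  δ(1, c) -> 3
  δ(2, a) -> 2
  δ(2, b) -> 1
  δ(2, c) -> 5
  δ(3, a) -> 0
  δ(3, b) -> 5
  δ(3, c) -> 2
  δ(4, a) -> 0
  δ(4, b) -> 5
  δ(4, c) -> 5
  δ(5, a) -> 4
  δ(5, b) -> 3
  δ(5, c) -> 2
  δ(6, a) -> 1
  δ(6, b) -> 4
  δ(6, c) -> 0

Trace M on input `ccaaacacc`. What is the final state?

2

6 --c--> 0
0 --c--> 0
0 --a--> 2
2 --a--> 2
2 --a--> 2
2 --c--> 5
5 --a--> 4
4 --c--> 5
5 --c--> 2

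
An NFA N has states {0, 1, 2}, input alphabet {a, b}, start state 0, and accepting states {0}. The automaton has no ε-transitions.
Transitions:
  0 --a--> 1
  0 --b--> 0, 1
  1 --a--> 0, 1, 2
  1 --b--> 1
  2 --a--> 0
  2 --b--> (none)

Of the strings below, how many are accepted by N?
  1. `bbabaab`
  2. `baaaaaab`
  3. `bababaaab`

3

`bbabaab`: accepted
`baaaaaab`: accepted
`bababaaab`: accepted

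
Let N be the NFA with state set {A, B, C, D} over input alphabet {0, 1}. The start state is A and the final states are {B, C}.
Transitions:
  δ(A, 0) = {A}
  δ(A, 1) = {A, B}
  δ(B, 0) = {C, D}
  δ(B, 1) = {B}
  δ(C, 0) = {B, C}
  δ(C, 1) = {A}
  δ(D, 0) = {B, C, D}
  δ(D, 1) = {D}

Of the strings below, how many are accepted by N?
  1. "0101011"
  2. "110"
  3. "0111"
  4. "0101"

4

"0101011": accepted
"110": accepted
"0111": accepted
"0101": accepted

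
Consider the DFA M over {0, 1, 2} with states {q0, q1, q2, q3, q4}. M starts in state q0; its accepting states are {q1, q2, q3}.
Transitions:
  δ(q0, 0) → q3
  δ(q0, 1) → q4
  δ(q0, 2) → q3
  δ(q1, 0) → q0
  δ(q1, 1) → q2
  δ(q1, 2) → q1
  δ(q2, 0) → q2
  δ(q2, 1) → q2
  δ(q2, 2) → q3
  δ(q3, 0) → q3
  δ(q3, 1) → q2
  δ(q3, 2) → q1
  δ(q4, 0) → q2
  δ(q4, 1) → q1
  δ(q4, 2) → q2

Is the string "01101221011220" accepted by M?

rejected

q0 --0--> q3
q3 --1--> q2
q2 --1--> q2
q2 --0--> q2
q2 --1--> q2
q2 --2--> q3
q3 --2--> q1
q1 --1--> q2
q2 --0--> q2
q2 --1--> q2
q2 --1--> q2
q2 --2--> q3
q3 --2--> q1
q1 --0--> q0
End in state q0, which is not an accepting state.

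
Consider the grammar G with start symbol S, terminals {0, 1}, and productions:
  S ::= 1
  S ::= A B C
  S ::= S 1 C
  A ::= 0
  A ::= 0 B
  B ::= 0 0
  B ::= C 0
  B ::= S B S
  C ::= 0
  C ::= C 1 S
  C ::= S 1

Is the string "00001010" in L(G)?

yes

S ⇒ S1C ⇒ S1C1C ⇒ ABC1C1C ⇒ 0BC1C1C ⇒ 0C0C1C1C ⇒ 000C1C1C ⇒ 00001C1C ⇒ 0000101C ⇒ 00001010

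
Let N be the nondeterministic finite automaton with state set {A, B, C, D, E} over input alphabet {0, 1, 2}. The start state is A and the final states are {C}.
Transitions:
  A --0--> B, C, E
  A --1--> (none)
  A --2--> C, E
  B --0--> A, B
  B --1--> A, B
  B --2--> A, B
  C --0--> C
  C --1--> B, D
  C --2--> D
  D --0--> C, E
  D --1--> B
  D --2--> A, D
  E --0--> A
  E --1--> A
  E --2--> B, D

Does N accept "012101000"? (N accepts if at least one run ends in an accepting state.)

Start: {A}
read 0: {B, C, E}
read 1: {A, B, D}
read 2: {A, B, C, D, E}
read 1: {A, B, D}
read 0: {A, B, C, E}
read 1: {A, B, D}
read 0: {A, B, C, E}
read 0: {A, B, C, E}
read 0: {A, B, C, E}
Reachable ∩ accepting = {C} — nonempty.

accepted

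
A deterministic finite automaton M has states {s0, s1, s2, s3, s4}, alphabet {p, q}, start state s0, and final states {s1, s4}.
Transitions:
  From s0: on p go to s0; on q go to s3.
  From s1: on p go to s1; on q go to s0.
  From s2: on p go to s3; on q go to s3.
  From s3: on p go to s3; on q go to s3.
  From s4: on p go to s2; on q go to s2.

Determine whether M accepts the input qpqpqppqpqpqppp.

rejected

s0 --q--> s3
s3 --p--> s3
s3 --q--> s3
s3 --p--> s3
s3 --q--> s3
s3 --p--> s3
s3 --p--> s3
s3 --q--> s3
s3 --p--> s3
s3 --q--> s3
s3 --p--> s3
s3 --q--> s3
s3 --p--> s3
s3 --p--> s3
s3 --p--> s3
End in state s3, which is not an accepting state.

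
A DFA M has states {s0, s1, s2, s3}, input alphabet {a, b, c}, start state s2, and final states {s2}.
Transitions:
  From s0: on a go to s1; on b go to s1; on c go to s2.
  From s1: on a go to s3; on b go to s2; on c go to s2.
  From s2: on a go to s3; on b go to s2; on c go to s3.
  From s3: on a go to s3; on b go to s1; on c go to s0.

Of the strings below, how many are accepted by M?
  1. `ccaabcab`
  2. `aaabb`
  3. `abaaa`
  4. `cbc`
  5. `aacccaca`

2

`ccaabcab`: rejected
`aaabb`: accepted
`abaaa`: rejected
`cbc`: accepted
`aacccaca`: rejected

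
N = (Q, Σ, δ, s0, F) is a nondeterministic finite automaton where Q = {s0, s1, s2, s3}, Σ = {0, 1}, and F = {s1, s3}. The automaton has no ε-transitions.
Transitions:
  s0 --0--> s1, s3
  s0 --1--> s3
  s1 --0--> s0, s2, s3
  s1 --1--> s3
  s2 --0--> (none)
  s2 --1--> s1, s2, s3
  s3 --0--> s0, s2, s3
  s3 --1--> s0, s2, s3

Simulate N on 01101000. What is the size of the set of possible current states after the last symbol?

4

Start: {s0}
read 0: {s1, s3}
read 1: {s0, s2, s3}
read 1: {s0, s1, s2, s3}
read 0: {s0, s1, s2, s3}
read 1: {s0, s1, s2, s3}
read 0: {s0, s1, s2, s3}
read 0: {s0, s1, s2, s3}
read 0: {s0, s1, s2, s3}
Final reachable set {s0, s1, s2, s3} has 4 states.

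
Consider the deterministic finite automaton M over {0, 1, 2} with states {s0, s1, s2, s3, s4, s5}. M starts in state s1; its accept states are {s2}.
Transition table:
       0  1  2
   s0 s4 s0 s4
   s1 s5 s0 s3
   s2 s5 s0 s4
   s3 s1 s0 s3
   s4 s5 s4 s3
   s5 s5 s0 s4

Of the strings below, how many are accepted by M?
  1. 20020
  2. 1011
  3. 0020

20020: rejected
1011: rejected
0020: rejected

0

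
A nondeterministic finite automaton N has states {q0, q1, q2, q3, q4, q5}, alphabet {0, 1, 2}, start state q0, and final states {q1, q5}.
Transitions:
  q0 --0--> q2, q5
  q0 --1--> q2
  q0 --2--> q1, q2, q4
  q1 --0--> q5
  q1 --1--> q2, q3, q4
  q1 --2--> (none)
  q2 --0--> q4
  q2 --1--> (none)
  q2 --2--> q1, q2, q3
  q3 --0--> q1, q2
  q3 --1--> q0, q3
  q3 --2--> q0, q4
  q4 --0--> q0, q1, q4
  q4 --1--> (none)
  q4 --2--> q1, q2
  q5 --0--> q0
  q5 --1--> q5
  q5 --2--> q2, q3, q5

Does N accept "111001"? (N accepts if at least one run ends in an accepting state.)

Start: {q0}
read 1: {q2}
read 1: {}
The reachable set is empty and stays empty for the remaining 4 symbols.
Reachable ∩ accepting = {} — empty.

rejected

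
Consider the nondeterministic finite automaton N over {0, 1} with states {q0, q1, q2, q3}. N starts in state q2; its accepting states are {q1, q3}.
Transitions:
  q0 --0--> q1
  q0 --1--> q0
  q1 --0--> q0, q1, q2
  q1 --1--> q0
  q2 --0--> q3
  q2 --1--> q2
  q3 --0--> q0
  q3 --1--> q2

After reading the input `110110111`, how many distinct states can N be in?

1

Start: {q2}
read 1: {q2}
read 1: {q2}
read 0: {q3}
read 1: {q2}
read 1: {q2}
read 0: {q3}
read 1: {q2}
read 1: {q2}
read 1: {q2}
Final reachable set {q2} has 1 state.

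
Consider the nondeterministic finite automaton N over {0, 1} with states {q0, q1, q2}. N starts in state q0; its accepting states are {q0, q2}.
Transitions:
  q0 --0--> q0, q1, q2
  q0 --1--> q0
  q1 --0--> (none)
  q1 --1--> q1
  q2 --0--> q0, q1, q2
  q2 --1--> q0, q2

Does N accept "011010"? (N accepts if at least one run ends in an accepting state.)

Start: {q0}
read 0: {q0, q1, q2}
read 1: {q0, q1, q2}
read 1: {q0, q1, q2}
read 0: {q0, q1, q2}
read 1: {q0, q1, q2}
read 0: {q0, q1, q2}
Reachable ∩ accepting = {q0, q2} — nonempty.

accepted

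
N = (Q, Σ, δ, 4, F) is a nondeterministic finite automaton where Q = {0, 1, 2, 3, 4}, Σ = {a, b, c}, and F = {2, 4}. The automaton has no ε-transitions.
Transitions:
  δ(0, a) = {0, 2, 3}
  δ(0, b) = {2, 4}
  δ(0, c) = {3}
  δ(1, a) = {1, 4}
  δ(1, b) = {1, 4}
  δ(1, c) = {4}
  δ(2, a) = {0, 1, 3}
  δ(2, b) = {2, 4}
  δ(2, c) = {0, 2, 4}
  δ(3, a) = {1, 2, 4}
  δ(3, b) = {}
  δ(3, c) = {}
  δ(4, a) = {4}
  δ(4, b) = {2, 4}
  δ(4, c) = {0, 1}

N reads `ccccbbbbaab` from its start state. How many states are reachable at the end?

3

Start: {4}
read c: {0, 1}
read c: {3, 4}
read c: {0, 1}
read c: {3, 4}
read b: {2, 4}
read b: {2, 4}
read b: {2, 4}
read b: {2, 4}
read a: {0, 1, 3, 4}
read a: {0, 1, 2, 3, 4}
read b: {1, 2, 4}
Final reachable set {1, 2, 4} has 3 states.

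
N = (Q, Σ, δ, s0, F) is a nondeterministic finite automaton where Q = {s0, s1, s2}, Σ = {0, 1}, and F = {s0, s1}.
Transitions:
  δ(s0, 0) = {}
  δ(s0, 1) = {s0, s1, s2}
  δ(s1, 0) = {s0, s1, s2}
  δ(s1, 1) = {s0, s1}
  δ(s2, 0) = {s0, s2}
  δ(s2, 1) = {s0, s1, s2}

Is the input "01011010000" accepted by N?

Start: {s0}
read 0: {}
The reachable set is empty and stays empty for the remaining 10 symbols.
Reachable ∩ accepting = {} — empty.

rejected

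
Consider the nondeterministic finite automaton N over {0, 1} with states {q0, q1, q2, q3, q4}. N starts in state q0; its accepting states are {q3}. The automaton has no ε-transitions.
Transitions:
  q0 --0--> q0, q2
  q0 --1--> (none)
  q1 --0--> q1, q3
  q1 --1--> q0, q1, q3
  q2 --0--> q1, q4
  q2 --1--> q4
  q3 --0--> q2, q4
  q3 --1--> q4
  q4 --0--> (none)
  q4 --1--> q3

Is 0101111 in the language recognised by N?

Start: {q0}
read 0: {q0, q2}
read 1: {q4}
read 0: {}
The reachable set is empty and stays empty for the remaining 4 symbols.
Reachable ∩ accepting = {} — empty.

rejected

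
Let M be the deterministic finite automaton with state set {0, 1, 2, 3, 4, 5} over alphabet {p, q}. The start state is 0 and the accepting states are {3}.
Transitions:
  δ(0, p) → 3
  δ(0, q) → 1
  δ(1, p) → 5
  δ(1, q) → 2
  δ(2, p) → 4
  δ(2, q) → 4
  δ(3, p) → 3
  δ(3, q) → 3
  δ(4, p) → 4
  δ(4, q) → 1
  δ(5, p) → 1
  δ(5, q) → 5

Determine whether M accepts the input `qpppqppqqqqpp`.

rejected

0 --q--> 1
1 --p--> 5
5 --p--> 1
1 --p--> 5
5 --q--> 5
5 --p--> 1
1 --p--> 5
5 --q--> 5
5 --q--> 5
5 --q--> 5
5 --q--> 5
5 --p--> 1
1 --p--> 5
End in state 5, which is not an accepting state.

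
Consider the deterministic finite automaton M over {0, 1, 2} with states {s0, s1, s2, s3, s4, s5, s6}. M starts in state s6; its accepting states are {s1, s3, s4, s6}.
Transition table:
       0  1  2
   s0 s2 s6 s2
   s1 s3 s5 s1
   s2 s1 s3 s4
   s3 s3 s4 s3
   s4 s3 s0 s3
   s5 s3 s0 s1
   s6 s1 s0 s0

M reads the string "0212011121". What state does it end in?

s6 --0--> s1
s1 --2--> s1
s1 --1--> s5
s5 --2--> s1
s1 --0--> s3
s3 --1--> s4
s4 --1--> s0
s0 --1--> s6
s6 --2--> s0
s0 --1--> s6

s6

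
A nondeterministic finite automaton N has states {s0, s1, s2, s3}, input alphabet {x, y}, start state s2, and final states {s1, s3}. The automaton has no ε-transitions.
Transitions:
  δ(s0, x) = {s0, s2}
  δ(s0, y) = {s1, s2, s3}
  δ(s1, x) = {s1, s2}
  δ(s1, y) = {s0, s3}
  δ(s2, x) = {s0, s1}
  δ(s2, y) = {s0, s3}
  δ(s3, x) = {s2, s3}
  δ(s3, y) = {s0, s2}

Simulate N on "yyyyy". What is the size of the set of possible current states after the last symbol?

4

Start: {s2}
read y: {s0, s3}
read y: {s0, s1, s2, s3}
read y: {s0, s1, s2, s3}
read y: {s0, s1, s2, s3}
read y: {s0, s1, s2, s3}
Final reachable set {s0, s1, s2, s3} has 4 states.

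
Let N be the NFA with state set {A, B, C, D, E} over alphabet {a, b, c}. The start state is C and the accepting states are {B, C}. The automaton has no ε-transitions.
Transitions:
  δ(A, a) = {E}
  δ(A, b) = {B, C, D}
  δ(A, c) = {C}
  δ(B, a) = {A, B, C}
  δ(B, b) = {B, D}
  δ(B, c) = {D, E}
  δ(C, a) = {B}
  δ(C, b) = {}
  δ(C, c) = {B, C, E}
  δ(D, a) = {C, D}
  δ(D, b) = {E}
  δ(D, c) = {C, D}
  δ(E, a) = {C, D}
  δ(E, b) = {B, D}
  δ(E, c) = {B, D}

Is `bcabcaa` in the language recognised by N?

rejected

Start: {C}
read b: {}
The reachable set is empty and stays empty for the remaining 6 symbols.
Reachable ∩ accepting = {} — empty.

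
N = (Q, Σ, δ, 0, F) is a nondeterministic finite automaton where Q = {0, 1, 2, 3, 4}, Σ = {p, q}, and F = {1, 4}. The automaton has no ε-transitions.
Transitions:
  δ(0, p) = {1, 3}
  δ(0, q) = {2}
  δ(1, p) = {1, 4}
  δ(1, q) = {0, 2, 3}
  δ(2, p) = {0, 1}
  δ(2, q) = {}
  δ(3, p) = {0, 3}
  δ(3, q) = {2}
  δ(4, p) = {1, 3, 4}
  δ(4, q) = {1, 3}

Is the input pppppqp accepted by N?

Start: {0}
read p: {1, 3}
read p: {0, 1, 3, 4}
read p: {0, 1, 3, 4}
read p: {0, 1, 3, 4}
read p: {0, 1, 3, 4}
read q: {0, 1, 2, 3}
read p: {0, 1, 3, 4}
Reachable ∩ accepting = {1, 4} — nonempty.

accepted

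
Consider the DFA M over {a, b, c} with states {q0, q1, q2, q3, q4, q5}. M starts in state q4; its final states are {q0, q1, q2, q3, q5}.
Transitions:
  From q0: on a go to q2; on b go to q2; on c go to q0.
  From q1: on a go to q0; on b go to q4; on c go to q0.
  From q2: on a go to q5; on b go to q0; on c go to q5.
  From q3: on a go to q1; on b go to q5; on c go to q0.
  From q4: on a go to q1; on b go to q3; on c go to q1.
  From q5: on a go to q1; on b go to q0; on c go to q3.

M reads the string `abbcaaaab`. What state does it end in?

q2

q4 --a--> q1
q1 --b--> q4
q4 --b--> q3
q3 --c--> q0
q0 --a--> q2
q2 --a--> q5
q5 --a--> q1
q1 --a--> q0
q0 --b--> q2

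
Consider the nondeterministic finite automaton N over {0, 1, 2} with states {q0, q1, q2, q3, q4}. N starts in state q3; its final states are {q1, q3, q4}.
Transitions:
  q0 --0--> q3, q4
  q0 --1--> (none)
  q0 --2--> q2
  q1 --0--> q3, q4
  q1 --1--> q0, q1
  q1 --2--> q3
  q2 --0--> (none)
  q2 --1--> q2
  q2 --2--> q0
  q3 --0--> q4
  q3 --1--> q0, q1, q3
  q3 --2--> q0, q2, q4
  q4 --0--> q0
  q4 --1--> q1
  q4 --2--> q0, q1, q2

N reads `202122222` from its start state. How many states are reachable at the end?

Start: {q3}
read 2: {q0, q2, q4}
read 0: {q0, q3, q4}
read 2: {q0, q1, q2, q4}
read 1: {q0, q1, q2}
read 2: {q0, q2, q3}
read 2: {q0, q2, q4}
read 2: {q0, q1, q2}
read 2: {q0, q2, q3}
read 2: {q0, q2, q4}
Final reachable set {q0, q2, q4} has 3 states.

3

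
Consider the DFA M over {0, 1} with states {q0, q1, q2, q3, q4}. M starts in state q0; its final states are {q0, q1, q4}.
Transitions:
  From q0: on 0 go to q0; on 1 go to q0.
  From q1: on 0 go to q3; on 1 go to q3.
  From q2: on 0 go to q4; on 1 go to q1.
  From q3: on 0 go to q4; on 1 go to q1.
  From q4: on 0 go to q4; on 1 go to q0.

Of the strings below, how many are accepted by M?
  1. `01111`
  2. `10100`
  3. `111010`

`01111`: accepted
`10100`: accepted
`111010`: accepted

3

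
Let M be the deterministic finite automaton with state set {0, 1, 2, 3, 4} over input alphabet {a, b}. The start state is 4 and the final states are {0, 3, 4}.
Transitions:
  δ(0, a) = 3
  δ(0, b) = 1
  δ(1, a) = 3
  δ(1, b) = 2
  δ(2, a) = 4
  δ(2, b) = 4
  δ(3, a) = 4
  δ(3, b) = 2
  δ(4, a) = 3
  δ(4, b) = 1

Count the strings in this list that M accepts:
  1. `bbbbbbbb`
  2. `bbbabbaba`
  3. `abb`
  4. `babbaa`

3

`bbbbbbbb`: rejected
`bbbabbaba`: accepted
`abb`: accepted
`babbaa`: accepted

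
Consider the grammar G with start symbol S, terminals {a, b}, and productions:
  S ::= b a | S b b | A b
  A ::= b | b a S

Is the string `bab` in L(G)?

no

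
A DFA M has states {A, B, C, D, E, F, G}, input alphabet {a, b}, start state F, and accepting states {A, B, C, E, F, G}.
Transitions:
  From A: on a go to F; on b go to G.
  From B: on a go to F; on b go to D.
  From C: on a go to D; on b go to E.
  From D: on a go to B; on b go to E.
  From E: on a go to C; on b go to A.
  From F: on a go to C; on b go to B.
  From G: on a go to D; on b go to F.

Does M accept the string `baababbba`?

F --b--> B
B --a--> F
F --a--> C
C --b--> E
E --a--> C
C --b--> E
E --b--> A
A --b--> G
G --a--> D
End in state D, which is not an accepting state.

rejected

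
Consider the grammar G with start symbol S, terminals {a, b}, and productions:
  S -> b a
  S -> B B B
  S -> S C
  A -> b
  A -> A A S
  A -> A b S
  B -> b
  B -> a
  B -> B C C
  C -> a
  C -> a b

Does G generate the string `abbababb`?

no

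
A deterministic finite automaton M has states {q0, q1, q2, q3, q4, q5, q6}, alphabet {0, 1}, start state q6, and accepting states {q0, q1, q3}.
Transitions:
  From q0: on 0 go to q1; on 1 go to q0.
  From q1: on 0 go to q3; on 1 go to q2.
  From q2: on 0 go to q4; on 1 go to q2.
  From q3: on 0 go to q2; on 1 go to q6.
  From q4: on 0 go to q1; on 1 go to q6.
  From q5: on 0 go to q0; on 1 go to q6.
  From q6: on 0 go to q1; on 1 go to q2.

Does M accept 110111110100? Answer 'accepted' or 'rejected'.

accepted

q6 --1--> q2
q2 --1--> q2
q2 --0--> q4
q4 --1--> q6
q6 --1--> q2
q2 --1--> q2
q2 --1--> q2
q2 --1--> q2
q2 --0--> q4
q4 --1--> q6
q6 --0--> q1
q1 --0--> q3
End in state q3, which is an accepting state.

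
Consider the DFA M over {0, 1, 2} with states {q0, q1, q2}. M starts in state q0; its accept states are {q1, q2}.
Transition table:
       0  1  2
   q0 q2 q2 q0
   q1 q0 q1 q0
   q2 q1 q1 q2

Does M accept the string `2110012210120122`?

q0 --2--> q0
q0 --1--> q2
q2 --1--> q1
q1 --0--> q0
q0 --0--> q2
q2 --1--> q1
q1 --2--> q0
q0 --2--> q0
q0 --1--> q2
q2 --0--> q1
q1 --1--> q1
q1 --2--> q0
q0 --0--> q2
q2 --1--> q1
q1 --2--> q0
q0 --2--> q0
End in state q0, which is not an accepting state.

rejected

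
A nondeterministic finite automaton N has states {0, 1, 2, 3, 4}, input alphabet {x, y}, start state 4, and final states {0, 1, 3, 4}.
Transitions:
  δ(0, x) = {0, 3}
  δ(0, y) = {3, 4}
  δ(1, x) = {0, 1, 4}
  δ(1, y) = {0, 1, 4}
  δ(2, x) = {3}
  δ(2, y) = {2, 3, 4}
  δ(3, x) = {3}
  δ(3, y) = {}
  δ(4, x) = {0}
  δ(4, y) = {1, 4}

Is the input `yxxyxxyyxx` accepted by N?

Start: {4}
read y: {1, 4}
read x: {0, 1, 4}
read x: {0, 1, 3, 4}
read y: {0, 1, 3, 4}
read x: {0, 1, 3, 4}
read x: {0, 1, 3, 4}
read y: {0, 1, 3, 4}
read y: {0, 1, 3, 4}
read x: {0, 1, 3, 4}
read x: {0, 1, 3, 4}
Reachable ∩ accepting = {0, 1, 3, 4} — nonempty.

accepted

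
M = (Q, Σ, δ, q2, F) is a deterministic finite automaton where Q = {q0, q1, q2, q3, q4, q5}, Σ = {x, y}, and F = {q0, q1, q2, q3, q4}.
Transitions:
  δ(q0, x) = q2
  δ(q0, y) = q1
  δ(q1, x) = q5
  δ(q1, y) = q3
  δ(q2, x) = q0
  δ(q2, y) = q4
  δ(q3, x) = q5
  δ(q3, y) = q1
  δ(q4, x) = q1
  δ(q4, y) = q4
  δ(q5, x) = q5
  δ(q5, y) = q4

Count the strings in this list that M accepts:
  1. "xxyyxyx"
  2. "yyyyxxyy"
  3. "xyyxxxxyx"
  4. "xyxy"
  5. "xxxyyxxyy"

"xxyyxyx": rejected
"yyyyxxyy": accepted
"xyyxxxxyx": accepted
"xyxy": accepted
"xxxyyxxyy": accepted

4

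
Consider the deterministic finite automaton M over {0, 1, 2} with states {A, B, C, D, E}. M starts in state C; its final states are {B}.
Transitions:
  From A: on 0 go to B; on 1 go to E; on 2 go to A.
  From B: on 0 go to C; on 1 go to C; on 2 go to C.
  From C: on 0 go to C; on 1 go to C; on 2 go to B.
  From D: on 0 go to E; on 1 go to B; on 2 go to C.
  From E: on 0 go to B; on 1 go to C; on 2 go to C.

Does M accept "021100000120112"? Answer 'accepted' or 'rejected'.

C --0--> C
C --2--> B
B --1--> C
C --1--> C
C --0--> C
C --0--> C
C --0--> C
C --0--> C
C --0--> C
C --1--> C
C --2--> B
B --0--> C
C --1--> C
C --1--> C
C --2--> B
End in state B, which is an accepting state.

accepted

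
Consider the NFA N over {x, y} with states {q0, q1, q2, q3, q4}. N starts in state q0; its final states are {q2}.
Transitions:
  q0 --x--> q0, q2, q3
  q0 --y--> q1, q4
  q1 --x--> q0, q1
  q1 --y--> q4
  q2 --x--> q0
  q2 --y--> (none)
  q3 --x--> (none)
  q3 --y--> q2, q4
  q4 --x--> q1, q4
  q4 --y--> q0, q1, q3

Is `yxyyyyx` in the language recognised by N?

accepted

Start: {q0}
read y: {q1, q4}
read x: {q0, q1, q4}
read y: {q0, q1, q3, q4}
read y: {q0, q1, q2, q3, q4}
read y: {q0, q1, q2, q3, q4}
read y: {q0, q1, q2, q3, q4}
read x: {q0, q1, q2, q3, q4}
Reachable ∩ accepting = {q2} — nonempty.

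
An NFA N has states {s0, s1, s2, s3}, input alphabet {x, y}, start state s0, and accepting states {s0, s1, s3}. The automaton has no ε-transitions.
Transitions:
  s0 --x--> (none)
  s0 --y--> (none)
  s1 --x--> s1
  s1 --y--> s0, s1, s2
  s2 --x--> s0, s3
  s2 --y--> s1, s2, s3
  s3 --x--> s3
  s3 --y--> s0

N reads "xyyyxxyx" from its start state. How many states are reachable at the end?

0

Start: {s0}
read x: {}
The reachable set is empty and stays empty for the remaining 7 symbols.
Final reachable set {} has 0 states.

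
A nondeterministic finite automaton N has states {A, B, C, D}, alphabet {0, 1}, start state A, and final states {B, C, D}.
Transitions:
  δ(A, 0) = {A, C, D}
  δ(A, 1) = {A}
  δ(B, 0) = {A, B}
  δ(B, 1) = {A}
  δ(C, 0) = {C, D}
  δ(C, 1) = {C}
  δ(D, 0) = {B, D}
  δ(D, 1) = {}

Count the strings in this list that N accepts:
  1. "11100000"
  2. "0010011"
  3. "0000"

"11100000": accepted
"0010011": accepted
"0000": accepted

3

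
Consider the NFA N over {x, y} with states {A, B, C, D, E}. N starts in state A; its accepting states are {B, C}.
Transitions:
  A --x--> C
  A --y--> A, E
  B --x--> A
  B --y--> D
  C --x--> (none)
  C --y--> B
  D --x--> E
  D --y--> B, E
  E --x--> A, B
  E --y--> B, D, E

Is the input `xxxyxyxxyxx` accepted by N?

Start: {A}
read x: {C}
read x: {}
The reachable set is empty and stays empty for the remaining 9 symbols.
Reachable ∩ accepting = {} — empty.

rejected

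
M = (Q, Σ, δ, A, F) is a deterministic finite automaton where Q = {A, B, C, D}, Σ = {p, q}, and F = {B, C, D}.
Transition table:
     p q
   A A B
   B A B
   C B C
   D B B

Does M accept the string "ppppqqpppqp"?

rejected

A --p--> A
A --p--> A
A --p--> A
A --p--> A
A --q--> B
B --q--> B
B --p--> A
A --p--> A
A --p--> A
A --q--> B
B --p--> A
End in state A, which is not an accepting state.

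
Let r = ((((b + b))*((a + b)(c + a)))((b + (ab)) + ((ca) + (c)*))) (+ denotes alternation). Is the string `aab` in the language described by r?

yes

Split as aa·b: (((b+b))*((a+b)(c+a))) matches aa and ((b+(ab))+((ca)+(c)*)) matches b.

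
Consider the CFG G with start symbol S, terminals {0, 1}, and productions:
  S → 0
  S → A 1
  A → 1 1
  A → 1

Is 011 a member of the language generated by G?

no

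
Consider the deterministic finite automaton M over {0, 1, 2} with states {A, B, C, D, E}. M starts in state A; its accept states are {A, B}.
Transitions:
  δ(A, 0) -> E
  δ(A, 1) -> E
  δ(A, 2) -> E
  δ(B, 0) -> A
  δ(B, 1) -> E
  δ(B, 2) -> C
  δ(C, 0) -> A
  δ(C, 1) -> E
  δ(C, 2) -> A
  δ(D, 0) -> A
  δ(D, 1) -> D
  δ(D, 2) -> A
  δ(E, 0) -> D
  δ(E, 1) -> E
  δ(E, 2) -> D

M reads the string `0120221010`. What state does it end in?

D

A --0--> E
E --1--> E
E --2--> D
D --0--> A
A --2--> E
E --2--> D
D --1--> D
D --0--> A
A --1--> E
E --0--> D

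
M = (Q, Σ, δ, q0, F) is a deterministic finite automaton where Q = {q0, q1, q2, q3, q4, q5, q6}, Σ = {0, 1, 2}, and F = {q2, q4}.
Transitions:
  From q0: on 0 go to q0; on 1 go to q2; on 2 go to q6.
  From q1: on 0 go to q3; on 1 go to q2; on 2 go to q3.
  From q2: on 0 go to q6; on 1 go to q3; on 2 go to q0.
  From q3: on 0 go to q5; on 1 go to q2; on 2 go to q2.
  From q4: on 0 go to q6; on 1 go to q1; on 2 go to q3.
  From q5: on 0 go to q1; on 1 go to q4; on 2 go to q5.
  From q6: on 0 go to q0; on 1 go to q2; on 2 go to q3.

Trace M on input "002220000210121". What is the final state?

q2

q0 --0--> q0
q0 --0--> q0
q0 --2--> q6
q6 --2--> q3
q3 --2--> q2
q2 --0--> q6
q6 --0--> q0
q0 --0--> q0
q0 --0--> q0
q0 --2--> q6
q6 --1--> q2
q2 --0--> q6
q6 --1--> q2
q2 --2--> q0
q0 --1--> q2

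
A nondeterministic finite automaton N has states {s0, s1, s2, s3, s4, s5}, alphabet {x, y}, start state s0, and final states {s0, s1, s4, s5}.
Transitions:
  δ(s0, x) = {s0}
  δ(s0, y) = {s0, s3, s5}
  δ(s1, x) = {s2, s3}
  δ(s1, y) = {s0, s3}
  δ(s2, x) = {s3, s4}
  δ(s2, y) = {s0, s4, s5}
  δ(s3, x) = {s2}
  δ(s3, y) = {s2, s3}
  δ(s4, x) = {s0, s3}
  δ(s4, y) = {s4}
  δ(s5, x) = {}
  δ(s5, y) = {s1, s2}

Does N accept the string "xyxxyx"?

Start: {s0}
read x: {s0}
read y: {s0, s3, s5}
read x: {s0, s2}
read x: {s0, s3, s4}
read y: {s0, s2, s3, s4, s5}
read x: {s0, s2, s3, s4}
Reachable ∩ accepting = {s0, s4} — nonempty.

accepted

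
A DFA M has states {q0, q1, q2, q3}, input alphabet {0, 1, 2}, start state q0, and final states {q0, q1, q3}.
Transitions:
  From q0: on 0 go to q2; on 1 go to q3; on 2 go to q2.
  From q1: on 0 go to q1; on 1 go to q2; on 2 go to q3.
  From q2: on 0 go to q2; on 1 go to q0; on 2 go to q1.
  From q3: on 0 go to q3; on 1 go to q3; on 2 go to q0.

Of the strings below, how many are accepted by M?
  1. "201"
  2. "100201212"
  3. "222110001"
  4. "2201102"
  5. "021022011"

4

"201": accepted
"100201212": rejected
"222110001": accepted
"2201102": accepted
"021022011": accepted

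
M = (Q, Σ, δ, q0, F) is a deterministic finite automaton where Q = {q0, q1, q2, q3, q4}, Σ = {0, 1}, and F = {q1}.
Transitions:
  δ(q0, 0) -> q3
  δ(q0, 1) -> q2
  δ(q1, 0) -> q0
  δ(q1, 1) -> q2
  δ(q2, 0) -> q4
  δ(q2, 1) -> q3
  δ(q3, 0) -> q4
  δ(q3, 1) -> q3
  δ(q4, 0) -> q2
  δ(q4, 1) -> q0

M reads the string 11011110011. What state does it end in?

q3

q0 --1--> q2
q2 --1--> q3
q3 --0--> q4
q4 --1--> q0
q0 --1--> q2
q2 --1--> q3
q3 --1--> q3
q3 --0--> q4
q4 --0--> q2
q2 --1--> q3
q3 --1--> q3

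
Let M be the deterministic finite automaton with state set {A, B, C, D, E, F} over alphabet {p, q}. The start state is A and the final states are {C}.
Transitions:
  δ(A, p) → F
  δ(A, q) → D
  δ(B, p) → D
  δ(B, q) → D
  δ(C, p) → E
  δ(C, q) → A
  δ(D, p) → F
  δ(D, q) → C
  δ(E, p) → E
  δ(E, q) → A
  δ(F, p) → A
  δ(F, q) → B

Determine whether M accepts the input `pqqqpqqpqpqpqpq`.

A --p--> F
F --q--> B
B --q--> D
D --q--> C
C --p--> E
E --q--> A
A --q--> D
D --p--> F
F --q--> B
B --p--> D
D --q--> C
C --p--> E
E --q--> A
A --p--> F
F --q--> B
End in state B, which is not an accepting state.

rejected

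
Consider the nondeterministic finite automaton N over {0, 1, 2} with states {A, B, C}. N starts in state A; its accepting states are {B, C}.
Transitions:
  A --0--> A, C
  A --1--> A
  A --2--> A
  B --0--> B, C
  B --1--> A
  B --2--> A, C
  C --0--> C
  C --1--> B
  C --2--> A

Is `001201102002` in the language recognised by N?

Start: {A}
read 0: {A, C}
read 0: {A, C}
read 1: {A, B}
read 2: {A, C}
read 0: {A, C}
read 1: {A, B}
read 1: {A}
read 0: {A, C}
read 2: {A}
read 0: {A, C}
read 0: {A, C}
read 2: {A}
Reachable ∩ accepting = {} — empty.

rejected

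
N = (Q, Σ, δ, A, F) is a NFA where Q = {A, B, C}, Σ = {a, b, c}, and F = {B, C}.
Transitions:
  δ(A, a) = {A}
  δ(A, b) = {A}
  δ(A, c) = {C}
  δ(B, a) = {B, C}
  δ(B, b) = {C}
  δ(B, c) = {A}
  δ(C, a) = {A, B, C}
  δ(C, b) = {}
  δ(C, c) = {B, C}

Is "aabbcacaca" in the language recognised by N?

accepted

Start: {A}
read a: {A}
read a: {A}
read b: {A}
read b: {A}
read c: {C}
read a: {A, B, C}
read c: {A, B, C}
read a: {A, B, C}
read c: {A, B, C}
read a: {A, B, C}
Reachable ∩ accepting = {B, C} — nonempty.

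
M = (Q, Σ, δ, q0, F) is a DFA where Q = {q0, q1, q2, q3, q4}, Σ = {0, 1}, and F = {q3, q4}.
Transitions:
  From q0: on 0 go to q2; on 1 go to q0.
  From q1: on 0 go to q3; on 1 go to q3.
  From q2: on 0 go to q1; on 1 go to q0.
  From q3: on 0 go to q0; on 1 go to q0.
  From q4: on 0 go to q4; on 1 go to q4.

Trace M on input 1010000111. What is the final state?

q0

q0 --1--> q0
q0 --0--> q2
q2 --1--> q0
q0 --0--> q2
q2 --0--> q1
q1 --0--> q3
q3 --0--> q0
q0 --1--> q0
q0 --1--> q0
q0 --1--> q0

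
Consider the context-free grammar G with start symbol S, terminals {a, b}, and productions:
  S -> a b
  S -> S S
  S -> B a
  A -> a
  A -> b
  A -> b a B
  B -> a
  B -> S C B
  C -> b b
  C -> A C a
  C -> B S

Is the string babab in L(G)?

no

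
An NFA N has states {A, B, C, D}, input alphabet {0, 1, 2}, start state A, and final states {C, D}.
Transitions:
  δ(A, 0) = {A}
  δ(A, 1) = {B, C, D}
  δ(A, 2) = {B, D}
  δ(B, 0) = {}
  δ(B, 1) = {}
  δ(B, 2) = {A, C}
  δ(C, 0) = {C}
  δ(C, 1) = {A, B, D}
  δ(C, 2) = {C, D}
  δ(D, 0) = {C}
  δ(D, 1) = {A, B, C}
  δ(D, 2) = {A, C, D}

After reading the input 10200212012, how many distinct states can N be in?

4

Start: {A}
read 1: {B, C, D}
read 0: {C}
read 2: {C, D}
read 0: {C}
read 0: {C}
read 2: {C, D}
read 1: {A, B, C, D}
read 2: {A, B, C, D}
read 0: {A, C}
read 1: {A, B, C, D}
read 2: {A, B, C, D}
Final reachable set {A, B, C, D} has 4 states.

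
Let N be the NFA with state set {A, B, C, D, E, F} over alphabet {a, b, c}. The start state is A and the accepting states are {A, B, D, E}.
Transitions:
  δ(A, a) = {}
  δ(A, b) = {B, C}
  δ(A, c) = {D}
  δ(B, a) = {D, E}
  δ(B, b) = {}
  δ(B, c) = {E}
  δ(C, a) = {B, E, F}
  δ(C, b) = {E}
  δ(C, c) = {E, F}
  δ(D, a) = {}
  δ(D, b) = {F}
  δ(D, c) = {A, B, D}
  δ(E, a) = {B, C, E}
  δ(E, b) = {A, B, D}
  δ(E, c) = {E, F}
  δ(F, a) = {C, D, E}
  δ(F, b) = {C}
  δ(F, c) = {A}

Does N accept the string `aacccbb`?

Start: {A}
read a: {}
The reachable set is empty and stays empty for the remaining 6 symbols.
Reachable ∩ accepting = {} — empty.

rejected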